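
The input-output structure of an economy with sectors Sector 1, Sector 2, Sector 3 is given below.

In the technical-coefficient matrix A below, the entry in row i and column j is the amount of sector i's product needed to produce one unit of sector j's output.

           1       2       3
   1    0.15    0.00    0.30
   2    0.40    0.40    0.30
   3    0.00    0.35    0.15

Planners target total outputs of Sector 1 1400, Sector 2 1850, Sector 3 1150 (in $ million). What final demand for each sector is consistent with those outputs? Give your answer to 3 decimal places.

I − A =
  [   0.85     0.00    -0.30]
  [  -0.40     0.60    -0.30]
  [   0.00    -0.35     0.85]
d = (I − A) x:
  d_1 = (+0.85)·1400 + (+0.00)·1850 + (-0.30)·1150 = 845.000
  d_2 = (-0.40)·1400 + (+0.60)·1850 + (-0.30)·1150 = 205.000
  d_3 = (+0.00)·1400 + (-0.35)·1850 + (+0.85)·1150 = 330.000

d_1 = 845.000, d_2 = 205.000, d_3 = 330.000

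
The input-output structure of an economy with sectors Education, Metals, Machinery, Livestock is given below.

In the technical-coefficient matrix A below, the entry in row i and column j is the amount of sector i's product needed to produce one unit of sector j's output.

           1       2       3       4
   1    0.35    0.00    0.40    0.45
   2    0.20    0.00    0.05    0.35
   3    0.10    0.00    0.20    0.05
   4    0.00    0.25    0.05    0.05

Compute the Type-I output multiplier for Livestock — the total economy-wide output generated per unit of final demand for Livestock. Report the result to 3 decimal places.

I − A =
  [   0.65     0.00    -0.40    -0.45]
  [  -0.20     1.00    -0.05    -0.35]
  [  -0.10     0.00     0.80    -0.05]
  [   0.00    -0.25    -0.05     0.95]
Compute the cofactors C_ij = (−1)^(i+j)·(3×3 minor ij) of I−A; the adjugate is their transpose:
adj(I−A) = Cᵀ =
  [ 0.686875   0.095000   0.373125   0.380000]
  [ 0.158000   0.452125   0.122750   0.247875]
  [ 0.088750   0.019375   0.538125   0.077500]
  [ 0.046250   0.120000   0.060625   0.480000]
det(I−A) = Σ_j (I−A)_1j·C_1j = (0.65)(0.686875) + (0.00)(0.158000) + (-0.40)(0.088750) + (-0.45)(0.046250) = 0.39015625
(I − A)⁻¹ = adj(I−A) / det(I−A) ≈
  [   1.7605     0.2435     0.9563     0.9740]
  [   0.4050     1.1588     0.3146     0.6353]
  [   0.2275     0.0497     1.3793     0.1986]
  [   0.1185     0.3076     0.1554     1.2303]
The output multiplier for sector j is the column-j sum of the Leontief inverse (I − A)⁻¹ = adj(I−A) / det(I−A).
Column 4 of adj(I−A): (0.380000, 0.247875, 0.077500, 0.480000); det(I−A) = 0.39015625.
m_4 = (0.380000 + 0.247875 + 0.077500 + 0.480000) / 0.39015625 = 1.185375 / 0.39015625 ≈ 3.038.

m_4 = 3.038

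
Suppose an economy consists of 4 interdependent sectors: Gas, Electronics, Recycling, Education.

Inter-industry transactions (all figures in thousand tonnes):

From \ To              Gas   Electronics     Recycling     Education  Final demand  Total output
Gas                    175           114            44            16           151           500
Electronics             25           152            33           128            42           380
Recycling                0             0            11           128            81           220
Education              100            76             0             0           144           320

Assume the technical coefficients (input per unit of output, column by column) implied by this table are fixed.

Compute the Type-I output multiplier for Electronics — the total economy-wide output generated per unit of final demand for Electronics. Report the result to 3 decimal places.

Technical coefficients a_ij = z_ij / X_j:
  a_11 = 175/500 = 0.35, a_21 = 25/500 = 0.05, a_31 = 0/500 = 0.00, a_41 = 100/500 = 0.20
  a_12 = 114/380 = 0.30, a_22 = 152/380 = 0.40, a_32 = 0/380 = 0.00, a_42 = 76/380 = 0.20
  a_13 = 44/220 = 0.20, a_23 = 33/220 = 0.15, a_33 = 11/220 = 0.05, a_43 = 0/220 = 0.00
  a_14 = 16/320 = 0.05, a_24 = 128/320 = 0.40, a_34 = 128/320 = 0.40, a_44 = 0/320 = 0.00
I − A =
  [   0.65    -0.30    -0.20    -0.05]
  [  -0.05     0.60    -0.15    -0.40]
  [   0.00     0.00     0.95    -0.40]
  [  -0.20    -0.20     0.00     1.00]
Compute the cofactors C_ij = (−1)^(i+j)·(3×3 minor ij) of I−A; the adjugate is their transpose:
adj(I−A) = Cᵀ =
  [ 0.482000   0.310500   0.150500   0.208500]
  [ 0.135500   0.592000   0.122000   0.292375]
  [ 0.052000   0.076000   0.292500   0.150000]
  [ 0.123500   0.180500   0.054500   0.356250]
det(I−A) = Σ_j (I−A)_1j·C_1j = (0.65)(0.482000) + (-0.30)(0.135500) + (-0.20)(0.052000) + (-0.05)(0.123500) = 0.256075
(I − A)⁻¹ = adj(I−A) / det(I−A) ≈
  [   1.8823     1.2125     0.5877     0.8142]
  [   0.5291     2.3118     0.4764     1.1418]
  [   0.2031     0.2968     1.1422     0.5858]
  [   0.4823     0.7049     0.2128     1.3912]
The output multiplier for sector j is the column-j sum of the Leontief inverse (I − A)⁻¹ = adj(I−A) / det(I−A).
Column 2 of adj(I−A): (0.310500, 0.592000, 0.076000, 0.180500); det(I−A) = 0.256075.
m_2 = (0.310500 + 0.592000 + 0.076000 + 0.180500) / 0.256075 = 1.159 / 0.256075 ≈ 4.526.

m_2 = 4.526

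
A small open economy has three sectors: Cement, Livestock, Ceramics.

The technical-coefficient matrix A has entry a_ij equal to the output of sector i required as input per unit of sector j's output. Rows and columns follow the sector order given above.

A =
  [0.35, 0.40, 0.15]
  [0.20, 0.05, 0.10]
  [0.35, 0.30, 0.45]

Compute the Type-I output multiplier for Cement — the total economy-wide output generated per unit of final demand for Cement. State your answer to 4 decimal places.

m_1 = 5.0677

I − A =
  [   0.65    -0.40    -0.15]
  [  -0.20     0.95    -0.10]
  [  -0.35    -0.30     0.55]
Cofactors of I−A, C_ij = (−1)^(i+j)·(minor ij) (rows/columns in the sector order above):
  C_11 = (0.95)(0.55) − (-0.10)(-0.30) = 0.4925
  C_12 = −[(-0.20)(0.55) − (-0.10)(-0.35)] = 0.1450
  C_13 = (-0.20)(-0.30) − (0.95)(-0.35) = 0.3925
  C_21 = −[(-0.40)(0.55) − (-0.15)(-0.30)] = 0.2650
  C_22 = (0.65)(0.55) − (-0.15)(-0.35) = 0.3050
  C_23 = −[(0.65)(-0.30) − (-0.40)(-0.35)] = 0.3350
  C_31 = (-0.40)(-0.10) − (-0.15)(0.95) = 0.1825
  C_32 = −[(0.65)(-0.10) − (-0.15)(-0.20)] = 0.0950
  C_33 = (0.65)(0.95) − (-0.40)(-0.20) = 0.5375
det(I−A) = Σ_j (I−A)_1j·C_1j = (0.65)(0.4925) + (-0.40)(0.1450) + (-0.15)(0.3925) = 0.20325
adj(I−A) = Cᵀ =
  [ 0.4925   0.2650   0.1825]
  [ 0.1450   0.3050   0.0950]
  [ 0.3925   0.3350   0.5375]
(I − A)⁻¹ = adj(I−A) / det(I−A) ≈
  [   2.42312     1.30381     0.89791]
  [   0.71341     1.50062     0.46740]
  [   1.93112     1.64822     2.64453]
The output multiplier for sector j is the column-j sum of the Leontief inverse (I − A)⁻¹ = adj(I−A) / det(I−A).
Column 1 of adj(I−A): (0.4925, 0.1450, 0.3925); det(I−A) = 0.20325.
m_1 = (0.4925 + 0.1450 + 0.3925) / 0.20325 = 1.03 / 0.20325 ≈ 5.0677.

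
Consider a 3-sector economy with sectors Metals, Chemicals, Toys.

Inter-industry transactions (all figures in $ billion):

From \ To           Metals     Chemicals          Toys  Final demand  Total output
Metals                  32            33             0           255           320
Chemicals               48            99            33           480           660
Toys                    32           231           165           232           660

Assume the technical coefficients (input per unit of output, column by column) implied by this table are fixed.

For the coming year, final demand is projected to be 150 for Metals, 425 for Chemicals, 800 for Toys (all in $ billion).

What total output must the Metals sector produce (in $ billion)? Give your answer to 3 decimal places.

Technical coefficients a_ij = z_ij / X_j:
  a_MM = 32/320 = 0.10, a_CM = 48/320 = 0.15, a_TM = 32/320 = 0.10
  a_MC = 33/660 = 0.05, a_CC = 99/660 = 0.15, a_TC = 231/660 = 0.35
  a_MT = 0/660 = 0.00, a_CT = 33/660 = 0.05, a_TT = 165/660 = 0.25
I − A =
  [   0.90    -0.05     0.00]
  [  -0.15     0.85    -0.05]
  [  -0.10    -0.35     0.75]
Cofactors of I−A, C_ij = (−1)^(i+j)·(minor ij) (rows/columns in the sector order above):
  C_11 = (0.85)(0.75) − (-0.05)(-0.35) = 0.6200
  C_12 = −[(-0.15)(0.75) − (-0.05)(-0.10)] = 0.1175
  C_13 = (-0.15)(-0.35) − (0.85)(-0.10) = 0.1375
  C_21 = −[(-0.05)(0.75) − (0.00)(-0.35)] = 0.0375
  C_22 = (0.90)(0.75) − (0.00)(-0.10) = 0.6750
  C_23 = −[(0.90)(-0.35) − (-0.05)(-0.10)] = 0.3200
  C_31 = (-0.05)(-0.05) − (0.00)(0.85) = 0.0025
  C_32 = −[(0.90)(-0.05) − (0.00)(-0.15)] = 0.0450
  C_33 = (0.90)(0.85) − (-0.05)(-0.15) = 0.7575
det(I−A) = Σ_j (I−A)_1j·C_1j = (0.90)(0.6200) + (-0.05)(0.1175) + (0.00)(0.1375) = 0.552125
adj(I−A) = Cᵀ =
  [ 0.6200   0.0375   0.0025]
  [ 0.1175   0.6750   0.0450]
  [ 0.1375   0.3200   0.7575]
(I − A)⁻¹ = adj(I−A) / det(I−A) ≈
  [   1.1229     0.0679     0.0045]
  [   0.2128     1.2225     0.0815]
  [   0.2490     0.5796     1.3720]
x = (I − A)⁻¹ d = adj(I−A)·d / det(I−A), with det(I−A) = 0.552125:
  x_M = (0.6200·150 + 0.0375·425 + 0.0025·800) / 0.552125 = 110.9375 / 0.552125 ≈ 200.928
  x_C = (0.1175·150 + 0.6750·425 + 0.0450·800) / 0.552125 = 340.50 / 0.552125 ≈ 616.708
  x_T = (0.1375·150 + 0.3200·425 + 0.7575·800) / 0.552125 = 762.625 / 0.552125 ≈ 1381.254

x_M = 200.928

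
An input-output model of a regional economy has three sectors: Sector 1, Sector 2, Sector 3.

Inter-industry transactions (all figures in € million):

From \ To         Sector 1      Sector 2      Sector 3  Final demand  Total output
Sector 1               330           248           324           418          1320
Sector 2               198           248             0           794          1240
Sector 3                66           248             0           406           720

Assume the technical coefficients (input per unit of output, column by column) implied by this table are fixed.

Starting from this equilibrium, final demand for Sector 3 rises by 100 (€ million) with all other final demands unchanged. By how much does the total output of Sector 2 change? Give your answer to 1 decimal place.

Δx_2 = 12.5

Technical coefficients a_ij = z_ij / X_j:
  a_11 = 330/1320 = 0.25, a_21 = 198/1320 = 0.15, a_31 = 66/1320 = 0.05
  a_12 = 248/1240 = 0.20, a_22 = 248/1240 = 0.20, a_32 = 248/1240 = 0.20
  a_13 = 324/720 = 0.45, a_23 = 0/720 = 0.00, a_33 = 0/720 = 0.00
I − A =
  [   0.75    -0.20    -0.45]
  [  -0.15     0.80     0.00]
  [  -0.05    -0.20     1.00]
Cofactors of I−A, C_ij = (−1)^(i+j)·(minor ij) (rows/columns in the sector order above):
  C_11 = (0.80)(1.00) − (0.00)(-0.20) = 0.8000
  C_12 = −[(-0.15)(1.00) − (0.00)(-0.05)] = 0.1500
  C_13 = (-0.15)(-0.20) − (0.80)(-0.05) = 0.0700
  C_21 = −[(-0.20)(1.00) − (-0.45)(-0.20)] = 0.2900
  C_22 = (0.75)(1.00) − (-0.45)(-0.05) = 0.7275
  C_23 = −[(0.75)(-0.20) − (-0.20)(-0.05)] = 0.1600
  C_31 = (-0.20)(0.00) − (-0.45)(0.80) = 0.3600
  C_32 = −[(0.75)(0.00) − (-0.45)(-0.15)] = 0.0675
  C_33 = (0.75)(0.80) − (-0.20)(-0.15) = 0.5700
det(I−A) = Σ_j (I−A)_1j·C_1j = (0.75)(0.8000) + (-0.20)(0.1500) + (-0.45)(0.0700) = 0.5385
adj(I−A) = Cᵀ =
  [ 0.8000   0.2900   0.3600]
  [ 0.1500   0.7275   0.0675]
  [ 0.0700   0.1600   0.5700]
(I − A)⁻¹ = adj(I−A) / det(I−A) ≈
  [   1.4856     0.5385     0.6685]
  [   0.2786     1.3510     0.1253]
  [   0.1300     0.2971     1.0585]
Δx = (I − A)⁻¹ Δd with Δd having +100 in the Sector 3 component and 0 elsewhere.
So Δx_2 = L_23 · (+100), where L_23 = adj(I−A)_23 / det(I−A) = 0.0675 / 0.5385.
Δx_2 = 0.0675 × (+100) / 0.5385 = 6.75 / 0.5385 ≈ 12.5.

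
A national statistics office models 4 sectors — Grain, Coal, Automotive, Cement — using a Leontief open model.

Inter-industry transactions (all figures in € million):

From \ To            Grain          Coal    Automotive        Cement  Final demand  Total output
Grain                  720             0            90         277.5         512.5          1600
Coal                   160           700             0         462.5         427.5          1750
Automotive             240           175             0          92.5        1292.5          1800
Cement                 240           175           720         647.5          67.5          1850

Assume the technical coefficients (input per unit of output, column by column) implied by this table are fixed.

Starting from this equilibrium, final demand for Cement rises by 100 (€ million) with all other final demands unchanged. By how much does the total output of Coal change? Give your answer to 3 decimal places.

Technical coefficients a_ij = z_ij / X_j:
  a_11 = 720/1600 = 0.45, a_21 = 160/1600 = 0.10, a_31 = 240/1600 = 0.15, a_41 = 240/1600 = 0.15
  a_12 = 0/1750 = 0.00, a_22 = 700/1750 = 0.40, a_32 = 175/1750 = 0.10, a_42 = 175/1750 = 0.10
  a_13 = 90/1800 = 0.05, a_23 = 0/1800 = 0.00, a_33 = 0/1800 = 0.00, a_43 = 720/1800 = 0.40
  a_14 = 277.5/1850 = 0.15, a_24 = 462.5/1850 = 0.25, a_34 = 92.5/1850 = 0.05, a_44 = 647.5/1850 = 0.35
I − A =
  [   0.55     0.00    -0.05    -0.15]
  [  -0.10     0.60     0.00    -0.25]
  [  -0.15    -0.10     1.00    -0.05]
  [  -0.15    -0.10    -0.40     0.65]
Compute the cofactors C_ij = (−1)^(i+j)·(3×3 minor ij) of I−A; the adjugate is their transpose:
adj(I−A) = Cᵀ =
  [ 0.343000   0.024500   0.054250   0.092750]
  [ 0.115500   0.309750   0.066125   0.150875]
  [ 0.070000   0.038500   0.185750   0.045250]
  [ 0.140000   0.077000   0.137000   0.325000]
det(I−A) = Σ_j (I−A)_1j·C_1j = (0.55)(0.343000) + (0.00)(0.115500) + (-0.05)(0.070000) + (-0.15)(0.140000) = 0.16415
(I − A)⁻¹ = adj(I−A) / det(I−A) ≈
  [   2.0896     0.1493     0.3305     0.5650]
  [   0.7036     1.8870     0.4028     0.9191]
  [   0.4264     0.2345     1.1316     0.2757]
  [   0.8529     0.4691     0.8346     1.9799]
Δx = (I − A)⁻¹ Δd with Δd having +100 in the Cement component and 0 elsewhere.
So Δx_2 = L_24 · (+100), where L_24 = adj(I−A)_24 / det(I−A) = 0.150875 / 0.16415.
Δx_2 = 0.150875 × (+100) / 0.16415 = 15.0875 / 0.16415 ≈ 91.913.

Δx_2 = 91.913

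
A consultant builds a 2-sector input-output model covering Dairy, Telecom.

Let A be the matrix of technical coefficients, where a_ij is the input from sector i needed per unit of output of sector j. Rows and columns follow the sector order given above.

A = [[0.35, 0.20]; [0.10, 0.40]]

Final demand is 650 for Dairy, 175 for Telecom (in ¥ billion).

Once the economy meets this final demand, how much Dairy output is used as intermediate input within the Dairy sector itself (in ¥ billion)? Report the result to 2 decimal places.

I − A =
  [   0.65    -0.20]
  [  -0.10     0.60]
det(I−A) = (0.65)(0.60) − (-0.20)(-0.10) = 0.3700
adj(I−A) = [[0.60, 0.20], [0.10, 0.65]]
(I − A)⁻¹ = adj(I−A) / det(I−A) ≈
  [   1.6216     0.5405]
  [   0.2703     1.7568]
First solve x = (I − A)⁻¹ d = adj(I−A)·d / det(I−A); in particular x_1 = (0.60·650 + 0.20·175) / 0.3700 = 425.00 / 0.3700 ≈ 1148.6486.
Intermediate flow from 1 to 1: z_11 = a_11 · x_1 = 0.35 × 425.00 / 0.3700 = 148.75 / 0.3700 ≈ 402.03.

z_11 = 402.03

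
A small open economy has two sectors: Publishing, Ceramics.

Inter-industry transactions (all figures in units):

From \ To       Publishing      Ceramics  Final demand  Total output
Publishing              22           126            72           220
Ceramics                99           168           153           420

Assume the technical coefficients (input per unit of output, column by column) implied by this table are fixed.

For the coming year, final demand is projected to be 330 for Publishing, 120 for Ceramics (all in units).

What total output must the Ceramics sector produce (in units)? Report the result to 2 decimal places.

Technical coefficients a_ij = z_ij / X_j:
  a_11 = 22/220 = 0.10, a_21 = 99/220 = 0.45
  a_12 = 126/420 = 0.30, a_22 = 168/420 = 0.40
I − A =
  [   0.90    -0.30]
  [  -0.45     0.60]
det(I−A) = (0.90)(0.60) − (-0.30)(-0.45) = 0.4050
adj(I−A) = [[0.60, 0.30], [0.45, 0.90]]
(I − A)⁻¹ = adj(I−A) / det(I−A) ≈
  [   1.4815     0.7407]
  [   1.1111     2.2222]
x = (I − A)⁻¹ d = adj(I−A)·d / det(I−A), with det(I−A) = 0.4050:
  x_1 = (0.60·330 + 0.30·120) / 0.4050 = 234.00 / 0.4050 ≈ 577.78
  x_2 = (0.45·330 + 0.90·120) / 0.4050 = 256.50 / 0.4050 ≈ 633.33

x_2 = 633.33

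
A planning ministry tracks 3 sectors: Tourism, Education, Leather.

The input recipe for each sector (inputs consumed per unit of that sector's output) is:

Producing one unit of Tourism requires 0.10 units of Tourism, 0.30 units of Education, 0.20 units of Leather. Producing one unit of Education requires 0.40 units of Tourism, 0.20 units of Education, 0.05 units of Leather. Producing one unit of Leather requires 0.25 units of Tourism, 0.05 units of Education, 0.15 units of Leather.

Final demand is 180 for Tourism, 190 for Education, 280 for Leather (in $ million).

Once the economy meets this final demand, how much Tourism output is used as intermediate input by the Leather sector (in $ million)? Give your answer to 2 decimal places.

I − A =
  [   0.90    -0.40    -0.25]
  [  -0.30     0.80    -0.05]
  [  -0.20    -0.05     0.85]
Cofactors of I−A, C_ij = (−1)^(i+j)·(minor ij) (rows/columns in the sector order above):
  C_11 = (0.80)(0.85) − (-0.05)(-0.05) = 0.6775
  C_12 = −[(-0.30)(0.85) − (-0.05)(-0.20)] = 0.2650
  C_13 = (-0.30)(-0.05) − (0.80)(-0.20) = 0.1750
  C_21 = −[(-0.40)(0.85) − (-0.25)(-0.05)] = 0.3525
  C_22 = (0.90)(0.85) − (-0.25)(-0.20) = 0.7150
  C_23 = −[(0.90)(-0.05) − (-0.40)(-0.20)] = 0.1250
  C_31 = (-0.40)(-0.05) − (-0.25)(0.80) = 0.2200
  C_32 = −[(0.90)(-0.05) − (-0.25)(-0.30)] = 0.1200
  C_33 = (0.90)(0.80) − (-0.40)(-0.30) = 0.6000
det(I−A) = Σ_j (I−A)_1j·C_1j = (0.90)(0.6775) + (-0.40)(0.2650) + (-0.25)(0.1750) = 0.4600
adj(I−A) = Cᵀ =
  [ 0.6775   0.3525   0.2200]
  [ 0.2650   0.7150   0.1200]
  [ 0.1750   0.1250   0.6000]
(I − A)⁻¹ = adj(I−A) / det(I−A) ≈
  [   1.4728     0.7663     0.4783]
  [   0.5761     1.5543     0.2609]
  [   0.3804     0.2717     1.3043]
First solve x = (I − A)⁻¹ d = adj(I−A)·d / det(I−A); in particular x_3 = (0.1750·180 + 0.1250·190 + 0.6000·280) / 0.4600 = 223.25 / 0.4600 ≈ 485.3261.
Intermediate flow from 1 to 3: z_13 = a_13 · x_3 = 0.25 × 223.25 / 0.4600 = 55.8125 / 0.4600 ≈ 121.33.

z_13 = 121.33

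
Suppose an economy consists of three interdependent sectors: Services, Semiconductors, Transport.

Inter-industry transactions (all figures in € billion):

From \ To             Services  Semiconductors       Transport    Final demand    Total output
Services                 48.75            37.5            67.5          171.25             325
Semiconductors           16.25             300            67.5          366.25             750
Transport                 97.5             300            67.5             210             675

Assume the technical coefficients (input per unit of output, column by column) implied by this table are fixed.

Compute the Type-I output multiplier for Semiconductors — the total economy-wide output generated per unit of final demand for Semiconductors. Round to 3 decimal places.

m_2 = 2.928

Technical coefficients a_ij = z_ij / X_j:
  a_11 = 48.75/325 = 0.15, a_21 = 16.25/325 = 0.05, a_31 = 97.5/325 = 0.30
  a_12 = 37.5/750 = 0.05, a_22 = 300/750 = 0.40, a_32 = 300/750 = 0.40
  a_13 = 67.5/675 = 0.10, a_23 = 67.5/675 = 0.10, a_33 = 67.5/675 = 0.10
I − A =
  [   0.85    -0.05    -0.10]
  [  -0.05     0.60    -0.10]
  [  -0.30    -0.40     0.90]
Cofactors of I−A, C_ij = (−1)^(i+j)·(minor ij) (rows/columns in the sector order above):
  C_11 = (0.60)(0.90) − (-0.10)(-0.40) = 0.5000
  C_12 = −[(-0.05)(0.90) − (-0.10)(-0.30)] = 0.0750
  C_13 = (-0.05)(-0.40) − (0.60)(-0.30) = 0.2000
  C_21 = −[(-0.05)(0.90) − (-0.10)(-0.40)] = 0.0850
  C_22 = (0.85)(0.90) − (-0.10)(-0.30) = 0.7350
  C_23 = −[(0.85)(-0.40) − (-0.05)(-0.30)] = 0.3550
  C_31 = (-0.05)(-0.10) − (-0.10)(0.60) = 0.0650
  C_32 = −[(0.85)(-0.10) − (-0.10)(-0.05)] = 0.0900
  C_33 = (0.85)(0.60) − (-0.05)(-0.05) = 0.5075
det(I−A) = Σ_j (I−A)_1j·C_1j = (0.85)(0.5000) + (-0.05)(0.0750) + (-0.10)(0.2000) = 0.40125
adj(I−A) = Cᵀ =
  [ 0.5000   0.0850   0.0650]
  [ 0.0750   0.7350   0.0900]
  [ 0.2000   0.3550   0.5075]
(I − A)⁻¹ = adj(I−A) / det(I−A) ≈
  [   1.2461     0.2118     0.1620]
  [   0.1869     1.8318     0.2243]
  [   0.4984     0.8847     1.2648]
The output multiplier for sector j is the column-j sum of the Leontief inverse (I − A)⁻¹ = adj(I−A) / det(I−A).
Column 2 of adj(I−A): (0.0850, 0.7350, 0.3550); det(I−A) = 0.40125.
m_2 = (0.0850 + 0.7350 + 0.3550) / 0.40125 = 1.175 / 0.40125 ≈ 2.928.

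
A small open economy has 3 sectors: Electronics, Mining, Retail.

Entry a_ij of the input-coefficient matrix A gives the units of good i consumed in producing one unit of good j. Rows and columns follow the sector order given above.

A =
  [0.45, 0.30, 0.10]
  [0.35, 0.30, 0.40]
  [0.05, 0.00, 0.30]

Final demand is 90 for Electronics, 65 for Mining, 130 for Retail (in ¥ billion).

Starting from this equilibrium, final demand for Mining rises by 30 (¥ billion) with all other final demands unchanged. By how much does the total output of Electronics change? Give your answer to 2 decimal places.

I − A =
  [   0.55    -0.30    -0.10]
  [  -0.35     0.70    -0.40]
  [  -0.05     0.00     0.70]
Cofactors of I−A, C_ij = (−1)^(i+j)·(minor ij) (rows/columns in the sector order above):
  C_11 = (0.70)(0.70) − (-0.40)(0.00) = 0.4900
  C_12 = −[(-0.35)(0.70) − (-0.40)(-0.05)] = 0.2650
  C_13 = (-0.35)(0.00) − (0.70)(-0.05) = 0.0350
  C_21 = −[(-0.30)(0.70) − (-0.10)(0.00)] = 0.2100
  C_22 = (0.55)(0.70) − (-0.10)(-0.05) = 0.3800
  C_23 = −[(0.55)(0.00) − (-0.30)(-0.05)] = 0.0150
  C_31 = (-0.30)(-0.40) − (-0.10)(0.70) = 0.1900
  C_32 = −[(0.55)(-0.40) − (-0.10)(-0.35)] = 0.2550
  C_33 = (0.55)(0.70) − (-0.30)(-0.35) = 0.2800
det(I−A) = Σ_j (I−A)_1j·C_1j = (0.55)(0.4900) + (-0.30)(0.2650) + (-0.10)(0.0350) = 0.1865
adj(I−A) = Cᵀ =
  [ 0.4900   0.2100   0.1900]
  [ 0.2650   0.3800   0.2550]
  [ 0.0350   0.0150   0.2800]
(I − A)⁻¹ = adj(I−A) / det(I−A) ≈
  [   2.6273     1.1260     1.0188]
  [   1.4209     2.0375     1.3673]
  [   0.1877     0.0804     1.5013]
Δx = (I − A)⁻¹ Δd with Δd having +30 in the Mining component and 0 elsewhere.
So Δx_E = L_EM · (+30), where L_EM = adj(I−A)_EM / det(I−A) = 0.2100 / 0.1865.
Δx_E = 0.2100 × (+30) / 0.1865 = 6.30 / 0.1865 ≈ 33.78.

Δx_E = 33.78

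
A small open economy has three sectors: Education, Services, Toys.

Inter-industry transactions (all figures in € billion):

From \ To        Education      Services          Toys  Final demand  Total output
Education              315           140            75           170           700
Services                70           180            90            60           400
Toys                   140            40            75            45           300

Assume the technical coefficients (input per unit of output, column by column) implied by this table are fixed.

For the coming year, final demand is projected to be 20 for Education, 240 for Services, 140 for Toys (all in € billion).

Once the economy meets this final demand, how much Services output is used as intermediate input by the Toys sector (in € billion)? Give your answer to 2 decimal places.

z_23 = 157.41

Technical coefficients a_ij = z_ij / X_j:
  a_11 = 315/700 = 0.45, a_21 = 70/700 = 0.10, a_31 = 140/700 = 0.20
  a_12 = 140/400 = 0.35, a_22 = 180/400 = 0.45, a_32 = 40/400 = 0.10
  a_13 = 75/300 = 0.25, a_23 = 90/300 = 0.30, a_33 = 75/300 = 0.25
I − A =
  [   0.55    -0.35    -0.25]
  [  -0.10     0.55    -0.30]
  [  -0.20    -0.10     0.75]
Cofactors of I−A, C_ij = (−1)^(i+j)·(minor ij) (rows/columns in the sector order above):
  C_11 = (0.55)(0.75) − (-0.30)(-0.10) = 0.3825
  C_12 = −[(-0.10)(0.75) − (-0.30)(-0.20)] = 0.1350
  C_13 = (-0.10)(-0.10) − (0.55)(-0.20) = 0.1200
  C_21 = −[(-0.35)(0.75) − (-0.25)(-0.10)] = 0.2875
  C_22 = (0.55)(0.75) − (-0.25)(-0.20) = 0.3625
  C_23 = −[(0.55)(-0.10) − (-0.35)(-0.20)] = 0.1250
  C_31 = (-0.35)(-0.30) − (-0.25)(0.55) = 0.2425
  C_32 = −[(0.55)(-0.30) − (-0.25)(-0.10)] = 0.1900
  C_33 = (0.55)(0.55) − (-0.35)(-0.10) = 0.2675
det(I−A) = Σ_j (I−A)_1j·C_1j = (0.55)(0.3825) + (-0.35)(0.1350) + (-0.25)(0.1200) = 0.133125
adj(I−A) = Cᵀ =
  [ 0.3825   0.2875   0.2425]
  [ 0.1350   0.3625   0.1900]
  [ 0.1200   0.1250   0.2675]
(I − A)⁻¹ = adj(I−A) / det(I−A) ≈
  [   2.8732     2.1596     1.8216]
  [   1.0141     2.7230     1.4272]
  [   0.9014     0.9390     2.0094]
First solve x = (I − A)⁻¹ d = adj(I−A)·d / det(I−A); in particular x_3 = (0.1200·20 + 0.1250·240 + 0.2675·140) / 0.133125 = 69.85 / 0.133125 ≈ 524.6948.
Intermediate flow from 2 to 3: z_23 = a_23 · x_3 = 0.30 × 69.85 / 0.133125 = 20.955 / 0.133125 ≈ 157.41.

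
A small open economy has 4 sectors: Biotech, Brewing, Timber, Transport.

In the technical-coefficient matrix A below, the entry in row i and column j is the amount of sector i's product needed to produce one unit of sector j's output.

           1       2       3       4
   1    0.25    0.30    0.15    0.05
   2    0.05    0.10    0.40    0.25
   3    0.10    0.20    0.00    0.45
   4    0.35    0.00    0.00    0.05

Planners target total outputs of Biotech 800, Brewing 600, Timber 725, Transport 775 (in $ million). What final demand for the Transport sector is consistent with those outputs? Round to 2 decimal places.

I − A =
  [   0.75    -0.30    -0.15    -0.05]
  [  -0.05     0.90    -0.40    -0.25]
  [  -0.10    -0.20     1.00    -0.45]
  [  -0.35     0.00     0.00     0.95]
d = (I − A) x:
  d_1 = (+0.75)·800 + (-0.30)·600 + (-0.15)·725 + (-0.05)·775 = 272.50
  d_2 = (-0.05)·800 + (+0.90)·600 + (-0.40)·725 + (-0.25)·775 = 16.25
  d_3 = (-0.10)·800 + (-0.20)·600 + (+1.00)·725 + (-0.45)·775 = 176.25
  d_4 = (-0.35)·800 + (+0.00)·600 + (+0.00)·725 + (+0.95)·775 = 456.25

d_4 = 456.25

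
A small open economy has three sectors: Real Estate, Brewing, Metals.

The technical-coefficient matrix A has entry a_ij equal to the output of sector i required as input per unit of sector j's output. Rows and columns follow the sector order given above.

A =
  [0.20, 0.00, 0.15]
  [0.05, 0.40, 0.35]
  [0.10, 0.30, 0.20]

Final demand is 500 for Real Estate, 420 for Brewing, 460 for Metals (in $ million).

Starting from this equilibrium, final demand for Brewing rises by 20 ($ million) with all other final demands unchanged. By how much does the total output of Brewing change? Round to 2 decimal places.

I − A =
  [   0.80     0.00    -0.15]
  [  -0.05     0.60    -0.35]
  [  -0.10    -0.30     0.80]
Cofactors of I−A, C_ij = (−1)^(i+j)·(minor ij) (rows/columns in the sector order above):
  C_11 = (0.60)(0.80) − (-0.35)(-0.30) = 0.3750
  C_12 = −[(-0.05)(0.80) − (-0.35)(-0.10)] = 0.0750
  C_13 = (-0.05)(-0.30) − (0.60)(-0.10) = 0.0750
  C_21 = −[(0.00)(0.80) − (-0.15)(-0.30)] = 0.0450
  C_22 = (0.80)(0.80) − (-0.15)(-0.10) = 0.6250
  C_23 = −[(0.80)(-0.30) − (0.00)(-0.10)] = 0.2400
  C_31 = (0.00)(-0.35) − (-0.15)(0.60) = 0.0900
  C_32 = −[(0.80)(-0.35) − (-0.15)(-0.05)] = 0.2875
  C_33 = (0.80)(0.60) − (0.00)(-0.05) = 0.4800
det(I−A) = Σ_j (I−A)_1j·C_1j = (0.80)(0.3750) + (0.00)(0.0750) + (-0.15)(0.0750) = 0.28875
adj(I−A) = Cᵀ =
  [ 0.3750   0.0450   0.0900]
  [ 0.0750   0.6250   0.2875]
  [ 0.0750   0.2400   0.4800]
(I − A)⁻¹ = adj(I−A) / det(I−A) ≈
  [   1.2987     0.1558     0.3117]
  [   0.2597     2.1645     0.9957]
  [   0.2597     0.8312     1.6623]
Δx = (I − A)⁻¹ Δd with Δd having +20 in the Brewing component and 0 elsewhere.
So Δx_2 = L_22 · (+20), where L_22 = adj(I−A)_22 / det(I−A) = 0.6250 / 0.28875.
Δx_2 = 0.6250 × (+20) / 0.28875 = 12.50 / 0.28875 ≈ 43.29.

Δx_2 = 43.29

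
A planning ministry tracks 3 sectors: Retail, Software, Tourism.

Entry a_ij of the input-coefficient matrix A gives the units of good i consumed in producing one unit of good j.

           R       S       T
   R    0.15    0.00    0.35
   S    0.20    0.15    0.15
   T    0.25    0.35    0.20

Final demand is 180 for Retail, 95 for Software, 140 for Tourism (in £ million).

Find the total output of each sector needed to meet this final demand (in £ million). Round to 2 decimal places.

x_R = 382.59, x_S = 275.00, x_T = 414.87

I − A =
  [   0.85     0.00    -0.35]
  [  -0.20     0.85    -0.15]
  [  -0.25    -0.35     0.80]
Cofactors of I−A, C_ij = (−1)^(i+j)·(minor ij) (rows/columns in the sector order above):
  C_11 = (0.85)(0.80) − (-0.15)(-0.35) = 0.6275
  C_12 = −[(-0.20)(0.80) − (-0.15)(-0.25)] = 0.1975
  C_13 = (-0.20)(-0.35) − (0.85)(-0.25) = 0.2825
  C_21 = −[(0.00)(0.80) − (-0.35)(-0.35)] = 0.1225
  C_22 = (0.85)(0.80) − (-0.35)(-0.25) = 0.5925
  C_23 = −[(0.85)(-0.35) − (0.00)(-0.25)] = 0.2975
  C_31 = (0.00)(-0.15) − (-0.35)(0.85) = 0.2975
  C_32 = −[(0.85)(-0.15) − (-0.35)(-0.20)] = 0.1975
  C_33 = (0.85)(0.85) − (0.00)(-0.20) = 0.7225
det(I−A) = Σ_j (I−A)_1j·C_1j = (0.85)(0.6275) + (0.00)(0.1975) + (-0.35)(0.2825) = 0.4345
adj(I−A) = Cᵀ =
  [ 0.6275   0.1225   0.2975]
  [ 0.1975   0.5925   0.1975]
  [ 0.2825   0.2975   0.7225]
(I − A)⁻¹ = adj(I−A) / det(I−A) ≈
  [   1.4442     0.2819     0.6847]
  [   0.4545     1.3636     0.4545]
  [   0.6502     0.6847     1.6628]
x = (I − A)⁻¹ d = adj(I−A)·d / det(I−A), with det(I−A) = 0.4345:
  x_R = (0.6275·180 + 0.1225·95 + 0.2975·140) / 0.4345 = 166.2375 / 0.4345 ≈ 382.59
  x_S = (0.1975·180 + 0.5925·95 + 0.1975·140) / 0.4345 = 119.4875 / 0.4345 = 275.00
  x_T = (0.2825·180 + 0.2975·95 + 0.7225·140) / 0.4345 = 180.2625 / 0.4345 ≈ 414.87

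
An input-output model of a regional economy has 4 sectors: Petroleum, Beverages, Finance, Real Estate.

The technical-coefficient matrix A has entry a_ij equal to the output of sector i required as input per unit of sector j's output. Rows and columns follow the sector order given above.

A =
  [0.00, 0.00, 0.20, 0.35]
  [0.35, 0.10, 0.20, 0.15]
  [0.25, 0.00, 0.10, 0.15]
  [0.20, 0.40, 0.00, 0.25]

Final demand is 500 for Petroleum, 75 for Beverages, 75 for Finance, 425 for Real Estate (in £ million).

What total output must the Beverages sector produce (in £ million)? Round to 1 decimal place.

x_2 = 854.9

I − A =
  [   1.00     0.00    -0.20    -0.35]
  [  -0.35     0.90    -0.20    -0.15]
  [  -0.25     0.00     0.90    -0.15]
  [  -0.20    -0.40     0.00     0.75]
Compute the cofactors C_ij = (−1)^(i+j)·(3×3 minor ij) of I−A; the adjugate is their transpose:
adj(I−A) = Cᵀ =
  [ 0.54150   0.13800   0.15100   0.31050]
  [ 0.30675   0.56850   0.19450   0.29575]
  [ 0.20175   0.09500   0.50300   0.21375]
  [ 0.30800   0.34000   0.14400   0.76500]
det(I−A) = Σ_j (I−A)_1j·C_1j = (1.00)(0.54150) + (0.00)(0.30675) + (-0.20)(0.20175) + (-0.35)(0.30800) = 0.39335
(I − A)⁻¹ = adj(I−A) / det(I−A) ≈
  [   1.3766     0.3508     0.3839     0.7894]
  [   0.7798     1.4453     0.4945     0.7519]
  [   0.5129     0.2415     1.2788     0.5434]
  [   0.7830     0.8644     0.3661     1.9448]
x = (I − A)⁻¹ d = adj(I−A)·d / det(I−A), with det(I−A) = 0.39335:
  x_1 = (0.54150·500 + 0.13800·75 + 0.15100·75 + 0.31050·425) / 0.39335 = 424.3875 / 0.39335 ≈ 1078.9
  x_2 = (0.30675·500 + 0.56850·75 + 0.19450·75 + 0.29575·425) / 0.39335 = 336.29375 / 0.39335 ≈ 854.9
  x_3 = (0.20175·500 + 0.09500·75 + 0.50300·75 + 0.21375·425) / 0.39335 = 236.56875 / 0.39335 ≈ 601.4
  x_4 = (0.30800·500 + 0.34000·75 + 0.14400·75 + 0.76500·425) / 0.39335 = 515.425 / 0.39335 ≈ 1310.3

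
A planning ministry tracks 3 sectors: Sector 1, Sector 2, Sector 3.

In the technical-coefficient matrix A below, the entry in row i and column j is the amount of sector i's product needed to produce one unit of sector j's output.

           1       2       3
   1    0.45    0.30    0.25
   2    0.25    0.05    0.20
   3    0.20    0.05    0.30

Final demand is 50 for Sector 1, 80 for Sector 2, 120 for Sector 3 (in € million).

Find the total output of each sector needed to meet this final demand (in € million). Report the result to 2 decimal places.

I − A =
  [   0.55    -0.30    -0.25]
  [  -0.25     0.95    -0.20]
  [  -0.20    -0.05     0.70]
Cofactors of I−A, C_ij = (−1)^(i+j)·(minor ij) (rows/columns in the sector order above):
  C_11 = (0.95)(0.70) − (-0.20)(-0.05) = 0.6550
  C_12 = −[(-0.25)(0.70) − (-0.20)(-0.20)] = 0.2150
  C_13 = (-0.25)(-0.05) − (0.95)(-0.20) = 0.2025
  C_21 = −[(-0.30)(0.70) − (-0.25)(-0.05)] = 0.2225
  C_22 = (0.55)(0.70) − (-0.25)(-0.20) = 0.3350
  C_23 = −[(0.55)(-0.05) − (-0.30)(-0.20)] = 0.0875
  C_31 = (-0.30)(-0.20) − (-0.25)(0.95) = 0.2975
  C_32 = −[(0.55)(-0.20) − (-0.25)(-0.25)] = 0.1725
  C_33 = (0.55)(0.95) − (-0.30)(-0.25) = 0.4475
det(I−A) = Σ_j (I−A)_1j·C_1j = (0.55)(0.6550) + (-0.30)(0.2150) + (-0.25)(0.2025) = 0.245125
adj(I−A) = Cᵀ =
  [ 0.6550   0.2225   0.2975]
  [ 0.2150   0.3350   0.1725]
  [ 0.2025   0.0875   0.4475]
(I − A)⁻¹ = adj(I−A) / det(I−A) ≈
  [   2.6721     0.9077     1.2137]
  [   0.8771     1.3666     0.7037]
  [   0.8261     0.3570     1.8256]
x = (I − A)⁻¹ d = adj(I−A)·d / det(I−A), with det(I−A) = 0.245125:
  x_1 = (0.6550·50 + 0.2225·80 + 0.2975·120) / 0.245125 = 86.25 / 0.245125 ≈ 351.86
  x_2 = (0.2150·50 + 0.3350·80 + 0.1725·120) / 0.245125 = 58.25 / 0.245125 ≈ 237.63
  x_3 = (0.2025·50 + 0.0875·80 + 0.4475·120) / 0.245125 = 70.825 / 0.245125 ≈ 288.93

x_1 = 351.86, x_2 = 237.63, x_3 = 288.93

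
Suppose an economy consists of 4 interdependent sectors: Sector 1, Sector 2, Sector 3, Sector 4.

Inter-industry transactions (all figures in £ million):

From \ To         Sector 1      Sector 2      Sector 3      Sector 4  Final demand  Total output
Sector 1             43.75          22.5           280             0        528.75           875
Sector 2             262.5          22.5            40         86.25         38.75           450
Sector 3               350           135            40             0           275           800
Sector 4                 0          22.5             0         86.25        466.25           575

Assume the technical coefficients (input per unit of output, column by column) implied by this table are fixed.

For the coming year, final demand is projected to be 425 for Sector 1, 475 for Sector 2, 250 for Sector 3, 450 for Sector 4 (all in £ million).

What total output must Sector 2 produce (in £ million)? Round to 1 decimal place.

Technical coefficients a_ij = z_ij / X_j:
  a_11 = 43.75/875 = 0.05, a_21 = 262.5/875 = 0.30, a_31 = 350/875 = 0.40, a_41 = 0/875 = 0.00
  a_12 = 22.5/450 = 0.05, a_22 = 22.5/450 = 0.05, a_32 = 135/450 = 0.30, a_42 = 22.5/450 = 0.05
  a_13 = 280/800 = 0.35, a_23 = 40/800 = 0.05, a_33 = 40/800 = 0.05, a_43 = 0/800 = 0.00
  a_14 = 0/575 = 0.00, a_24 = 86.25/575 = 0.15, a_34 = 0/575 = 0.00, a_44 = 86.25/575 = 0.15
I − A =
  [   0.95    -0.05    -0.35     0.00]
  [  -0.30     0.95    -0.05    -0.15]
  [  -0.40    -0.30     0.95     0.00]
  [   0.00    -0.05     0.00     0.85]
Compute the cofactors C_ij = (−1)^(i+j)·(3×3 minor ij) of I−A; the adjugate is their transpose:
adj(I−A) = Cᵀ =
  [ 0.747250   0.129625   0.282125   0.022875]
  [ 0.259250   0.648125   0.129625   0.114375]
  [ 0.396500   0.259250   0.747250   0.045750]
  [ 0.015250   0.038125   0.007625   0.663375]
det(I−A) = Σ_j (I−A)_1j·C_1j = (0.95)(0.747250) + (-0.05)(0.259250) + (-0.35)(0.396500) + (0.00)(0.015250) = 0.55815
(I − A)⁻¹ = adj(I−A) / det(I−A) ≈
  [   1.3388     0.2322     0.5055     0.0410]
  [   0.4645     1.1612     0.2322     0.2049]
  [   0.7104     0.4645     1.3388     0.0820]
  [   0.0273     0.0683     0.0137     1.1885]
x = (I − A)⁻¹ d = adj(I−A)·d / det(I−A), with det(I−A) = 0.55815:
  x_1 = (0.747250·425 + 0.129625·475 + 0.282125·250 + 0.022875·450) / 0.55815 = 459.978125 / 0.55815 ≈ 824.1
  x_2 = (0.259250·425 + 0.648125·475 + 0.129625·250 + 0.114375·450) / 0.55815 = 501.915625 / 0.55815 ≈ 899.2
  x_3 = (0.396500·425 + 0.259250·475 + 0.747250·250 + 0.045750·450) / 0.55815 = 499.05625 / 0.55815 ≈ 894.1
  x_4 = (0.015250·425 + 0.038125·475 + 0.007625·250 + 0.663375·450) / 0.55815 = 325.015625 / 0.55815 ≈ 582.3

x_2 = 899.2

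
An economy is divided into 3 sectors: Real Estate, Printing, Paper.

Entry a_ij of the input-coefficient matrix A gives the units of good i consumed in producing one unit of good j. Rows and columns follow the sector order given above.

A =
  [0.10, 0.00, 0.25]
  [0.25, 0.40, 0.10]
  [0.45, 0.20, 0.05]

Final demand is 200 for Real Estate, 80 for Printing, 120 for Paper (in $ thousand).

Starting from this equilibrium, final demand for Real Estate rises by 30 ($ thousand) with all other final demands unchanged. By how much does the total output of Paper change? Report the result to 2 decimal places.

I − A =
  [   0.90     0.00    -0.25]
  [  -0.25     0.60    -0.10]
  [  -0.45    -0.20     0.95]
Cofactors of I−A, C_ij = (−1)^(i+j)·(minor ij) (rows/columns in the sector order above):
  C_11 = (0.60)(0.95) − (-0.10)(-0.20) = 0.5500
  C_12 = −[(-0.25)(0.95) − (-0.10)(-0.45)] = 0.2825
  C_13 = (-0.25)(-0.20) − (0.60)(-0.45) = 0.3200
  C_21 = −[(0.00)(0.95) − (-0.25)(-0.20)] = 0.0500
  C_22 = (0.90)(0.95) − (-0.25)(-0.45) = 0.7425
  C_23 = −[(0.90)(-0.20) − (0.00)(-0.45)] = 0.1800
  C_31 = (0.00)(-0.10) − (-0.25)(0.60) = 0.1500
  C_32 = −[(0.90)(-0.10) − (-0.25)(-0.25)] = 0.1525
  C_33 = (0.90)(0.60) − (0.00)(-0.25) = 0.5400
det(I−A) = Σ_j (I−A)_1j·C_1j = (0.90)(0.5500) + (0.00)(0.2825) + (-0.25)(0.3200) = 0.4150
adj(I−A) = Cᵀ =
  [ 0.5500   0.0500   0.1500]
  [ 0.2825   0.7425   0.1525]
  [ 0.3200   0.1800   0.5400]
(I − A)⁻¹ = adj(I−A) / det(I−A) ≈
  [   1.3253     0.1205     0.3614]
  [   0.6807     1.7892     0.3675]
  [   0.7711     0.4337     1.3012]
Δx = (I − A)⁻¹ Δd with Δd having +30 in the Real Estate component and 0 elsewhere.
So Δx_3 = L_31 · (+30), where L_31 = adj(I−A)_31 / det(I−A) = 0.3200 / 0.4150.
Δx_3 = 0.3200 × (+30) / 0.4150 = 9.60 / 0.4150 ≈ 23.13.

Δx_3 = 23.13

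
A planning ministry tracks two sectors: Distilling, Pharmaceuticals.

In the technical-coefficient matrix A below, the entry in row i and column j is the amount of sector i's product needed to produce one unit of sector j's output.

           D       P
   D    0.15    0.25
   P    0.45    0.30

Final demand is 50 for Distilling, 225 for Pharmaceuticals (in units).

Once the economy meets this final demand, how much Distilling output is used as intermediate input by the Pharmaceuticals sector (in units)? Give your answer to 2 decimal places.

z_DP = 110.75

I − A =
  [   0.85    -0.25]
  [  -0.45     0.70]
det(I−A) = (0.85)(0.70) − (-0.25)(-0.45) = 0.4825
adj(I−A) = [[0.70, 0.25], [0.45, 0.85]]
(I − A)⁻¹ = adj(I−A) / det(I−A) ≈
  [   1.4508     0.5181]
  [   0.9326     1.7617]
First solve x = (I − A)⁻¹ d = adj(I−A)·d / det(I−A); in particular x_P = (0.45·50 + 0.85·225) / 0.4825 = 213.75 / 0.4825 ≈ 443.0052.
Intermediate flow from D to P: z_DP = a_DP · x_P = 0.25 × 213.75 / 0.4825 = 53.4375 / 0.4825 ≈ 110.75.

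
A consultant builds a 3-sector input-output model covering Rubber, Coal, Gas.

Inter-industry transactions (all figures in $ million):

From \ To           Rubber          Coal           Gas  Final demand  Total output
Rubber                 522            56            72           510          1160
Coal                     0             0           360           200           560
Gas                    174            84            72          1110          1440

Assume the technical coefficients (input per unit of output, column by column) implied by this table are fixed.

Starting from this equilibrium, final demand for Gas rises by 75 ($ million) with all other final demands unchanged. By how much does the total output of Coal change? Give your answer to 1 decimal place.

Δx_C = 21.0

Technical coefficients a_ij = z_ij / X_j:
  a_RR = 522/1160 = 0.45, a_CR = 0/1160 = 0.00, a_GR = 174/1160 = 0.15
  a_RC = 56/560 = 0.10, a_CC = 0/560 = 0.00, a_GC = 84/560 = 0.15
  a_RG = 72/1440 = 0.05, a_CG = 360/1440 = 0.25, a_GG = 72/1440 = 0.05
I − A =
  [   0.55    -0.10    -0.05]
  [   0.00     1.00    -0.25]
  [  -0.15    -0.15     0.95]
Cofactors of I−A, C_ij = (−1)^(i+j)·(minor ij) (rows/columns in the sector order above):
  C_11 = (1.00)(0.95) − (-0.25)(-0.15) = 0.9125
  C_12 = −[(0.00)(0.95) − (-0.25)(-0.15)] = 0.0375
  C_13 = (0.00)(-0.15) − (1.00)(-0.15) = 0.1500
  C_21 = −[(-0.10)(0.95) − (-0.05)(-0.15)] = 0.1025
  C_22 = (0.55)(0.95) − (-0.05)(-0.15) = 0.5150
  C_23 = −[(0.55)(-0.15) − (-0.10)(-0.15)] = 0.0975
  C_31 = (-0.10)(-0.25) − (-0.05)(1.00) = 0.0750
  C_32 = −[(0.55)(-0.25) − (-0.05)(0.00)] = 0.1375
  C_33 = (0.55)(1.00) − (-0.10)(0.00) = 0.5500
det(I−A) = Σ_j (I−A)_1j·C_1j = (0.55)(0.9125) + (-0.10)(0.0375) + (-0.05)(0.1500) = 0.490625
adj(I−A) = Cᵀ =
  [ 0.9125   0.1025   0.0750]
  [ 0.0375   0.5150   0.1375]
  [ 0.1500   0.0975   0.5500]
(I − A)⁻¹ = adj(I−A) / det(I−A) ≈
  [   1.8599     0.2089     0.1529]
  [   0.0764     1.0497     0.2803]
  [   0.3057     0.1987     1.1210]
Δx = (I − A)⁻¹ Δd with Δd having +75 in the Gas component and 0 elsewhere.
So Δx_C = L_CG · (+75), where L_CG = adj(I−A)_CG / det(I−A) = 0.1375 / 0.490625.
Δx_C = 0.1375 × (+75) / 0.490625 = 10.3125 / 0.490625 ≈ 21.0.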